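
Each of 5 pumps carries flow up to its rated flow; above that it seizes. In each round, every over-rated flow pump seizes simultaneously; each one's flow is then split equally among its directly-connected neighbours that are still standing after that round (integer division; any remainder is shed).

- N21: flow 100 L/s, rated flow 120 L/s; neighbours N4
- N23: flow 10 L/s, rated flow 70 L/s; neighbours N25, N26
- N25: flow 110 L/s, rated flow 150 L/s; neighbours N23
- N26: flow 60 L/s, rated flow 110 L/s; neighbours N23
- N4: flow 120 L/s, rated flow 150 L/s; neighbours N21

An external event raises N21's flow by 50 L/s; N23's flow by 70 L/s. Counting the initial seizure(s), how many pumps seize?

3

Round 1 — N21 at 150 > 120; N23 at 80 > 70. N21, N23 seize.
  N21 sheds 150 L/s to N4: 150 each.
    N4: 120+150 = 270 > 150
  N23 sheds 80 L/s to N25, N26: 40 each.
    N25: 110+40 = 150 ≤ 150
    N26: 60+40 = 100 ≤ 110
Round 2 — N4 seizes.
  N4 sheds 270 L/s: no online neighbours, lost.
No further seizures.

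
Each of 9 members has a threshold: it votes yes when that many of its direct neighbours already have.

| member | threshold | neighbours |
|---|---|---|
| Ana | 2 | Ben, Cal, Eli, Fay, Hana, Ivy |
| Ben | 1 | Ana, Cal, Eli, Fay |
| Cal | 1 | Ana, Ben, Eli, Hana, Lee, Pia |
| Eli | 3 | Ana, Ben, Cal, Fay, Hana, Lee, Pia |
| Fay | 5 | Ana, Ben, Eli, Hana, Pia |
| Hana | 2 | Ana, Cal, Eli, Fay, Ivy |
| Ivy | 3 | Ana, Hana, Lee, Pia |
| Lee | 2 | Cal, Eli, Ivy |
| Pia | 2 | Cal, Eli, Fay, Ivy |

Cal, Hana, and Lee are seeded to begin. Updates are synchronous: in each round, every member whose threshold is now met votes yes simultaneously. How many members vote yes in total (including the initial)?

9

Round 1 — Cal, Hana, Lee vote yes (initial).
Round 2 — checking thresholds:
  Ana: 2 of 6 neighbours ≥ 2, votes yes.
  Ben: 1 of 4 neighbours ≥ 1, votes yes.
  Eli: 3 of 7 neighbours ≥ 3, votes yes.
  Fay: 1 of 5 neighbours < 5, holds.
  Ivy: 2 of 4 neighbours < 3, holds.
  Pia: 1 of 4 neighbours < 2, holds.
Round 3 — checking thresholds:
  Fay: 4 of 5 neighbours < 5, holds.
  Ivy: 3 of 4 neighbours ≥ 3, votes yes.
  Pia: 2 of 4 neighbours ≥ 2, votes yes.
Round 4 — checking thresholds:
  Fay: 5 of 5 neighbours ≥ 5, votes yes.
Round 5 — no new yes votes; cascade stops.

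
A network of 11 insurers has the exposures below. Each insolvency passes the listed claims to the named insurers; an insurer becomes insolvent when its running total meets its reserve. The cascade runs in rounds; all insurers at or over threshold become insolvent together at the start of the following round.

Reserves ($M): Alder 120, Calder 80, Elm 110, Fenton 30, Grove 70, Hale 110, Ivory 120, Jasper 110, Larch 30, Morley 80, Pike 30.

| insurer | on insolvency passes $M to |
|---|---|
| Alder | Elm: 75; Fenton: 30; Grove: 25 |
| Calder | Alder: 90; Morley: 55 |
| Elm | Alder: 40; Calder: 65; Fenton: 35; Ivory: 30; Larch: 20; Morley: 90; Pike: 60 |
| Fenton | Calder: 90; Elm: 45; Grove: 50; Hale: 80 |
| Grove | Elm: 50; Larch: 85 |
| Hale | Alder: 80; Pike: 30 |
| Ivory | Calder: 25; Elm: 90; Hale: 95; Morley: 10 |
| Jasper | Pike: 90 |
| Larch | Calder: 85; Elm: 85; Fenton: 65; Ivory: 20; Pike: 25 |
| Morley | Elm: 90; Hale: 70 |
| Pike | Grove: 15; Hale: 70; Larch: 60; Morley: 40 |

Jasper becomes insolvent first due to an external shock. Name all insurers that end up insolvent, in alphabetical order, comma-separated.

Alder, Calder, Elm, Fenton, Grove, Hale, Jasper, Larch, Morley, Pike

Round 1 — Jasper becomes insolvent (initial).
  Pike: +90 → 90 ≥ 30
Round 2 — Pike becomes insolvent.
  Grove: +15 → 15 < 70
  Hale: +70 → 70 < 110
  Larch: +60 → 60 ≥ 30
  Morley: +40 → 40 < 80
Round 3 — Larch becomes insolvent.
  Calder: +85 → 85 ≥ 80
  Elm: +85 → 85 < 110
  Fenton: +65 → 65 ≥ 30
  Ivory: +20 → 20 < 120
Round 4 — Calder, Fenton become insolvent.
  Alder: +90 → 90 < 120
  Elm: +45 → 130 ≥ 110
  Grove: +50 → 65 < 70
  Hale: +80 → 150 ≥ 110
  Morley: +55 → 95 ≥ 80
Round 5 — Elm, Hale, Morley become insolvent.
  Alder: +40+80 → 210 ≥ 120
  Ivory: +30 → 50 < 120
Round 6 — Alder becomes insolvent.
  Grove: +25 → 90 ≥ 70
Round 7 — Grove becomes insolvent.
No further insolvencies.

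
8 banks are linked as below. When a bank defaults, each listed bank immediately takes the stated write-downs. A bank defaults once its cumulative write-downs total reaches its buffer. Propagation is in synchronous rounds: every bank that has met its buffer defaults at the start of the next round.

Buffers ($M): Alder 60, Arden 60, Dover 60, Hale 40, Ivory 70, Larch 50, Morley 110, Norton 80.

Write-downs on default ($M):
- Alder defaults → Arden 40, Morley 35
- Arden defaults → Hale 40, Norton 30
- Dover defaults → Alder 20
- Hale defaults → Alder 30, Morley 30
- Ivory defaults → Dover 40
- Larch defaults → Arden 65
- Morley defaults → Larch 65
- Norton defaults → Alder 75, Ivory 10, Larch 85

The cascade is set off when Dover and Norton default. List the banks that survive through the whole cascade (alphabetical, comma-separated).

Round 1 — Dover, Norton default (initial).
  Alder: +20+75 → 95 ≥ 60
  Ivory: +10 → 10 < 70
  Larch: +85 → 85 ≥ 50
Round 2 — Alder, Larch default.
  Arden: +40+65 → 105 ≥ 60
  Morley: +35 → 35 < 110
Round 3 — Arden defaults.
  Hale: +40 → 40 ≥ 40
Round 4 — Hale defaults.
  Morley: +30 → 65 < 110
No further defaults.

Ivory, Morley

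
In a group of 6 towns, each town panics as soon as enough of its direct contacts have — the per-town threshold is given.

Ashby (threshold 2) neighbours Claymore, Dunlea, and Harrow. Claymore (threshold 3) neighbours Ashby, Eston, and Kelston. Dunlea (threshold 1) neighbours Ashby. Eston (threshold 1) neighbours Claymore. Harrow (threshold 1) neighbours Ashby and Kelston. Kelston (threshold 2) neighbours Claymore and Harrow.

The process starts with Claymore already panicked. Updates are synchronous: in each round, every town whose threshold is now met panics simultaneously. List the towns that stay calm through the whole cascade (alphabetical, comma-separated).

Round 1 — Claymore panics (initial).
Round 2 — checking thresholds:
  Ashby: 1 of 3 neighbours < 2, below threshold.
  Eston: 1 of 1 neighbours ≥ 1, panics.
  Kelston: 1 of 2 neighbours < 2, below threshold.
Round 3 — no new panics; cascade stops.

Ashby, Dunlea, Harrow, Kelston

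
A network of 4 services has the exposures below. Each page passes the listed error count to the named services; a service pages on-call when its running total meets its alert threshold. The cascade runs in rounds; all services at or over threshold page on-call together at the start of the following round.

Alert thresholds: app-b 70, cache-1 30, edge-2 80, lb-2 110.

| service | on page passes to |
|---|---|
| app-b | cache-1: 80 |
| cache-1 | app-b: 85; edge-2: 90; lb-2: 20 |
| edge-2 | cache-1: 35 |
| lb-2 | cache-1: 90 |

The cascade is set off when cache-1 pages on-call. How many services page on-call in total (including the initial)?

3

Round 1 — cache-1 pages on-call (initial).
  app-b: +85 → 85 ≥ 70
  edge-2: +90 → 90 ≥ 80
  lb-2: +20 → 20 < 110
Round 2 — app-b, edge-2 page on-call.
No further pages.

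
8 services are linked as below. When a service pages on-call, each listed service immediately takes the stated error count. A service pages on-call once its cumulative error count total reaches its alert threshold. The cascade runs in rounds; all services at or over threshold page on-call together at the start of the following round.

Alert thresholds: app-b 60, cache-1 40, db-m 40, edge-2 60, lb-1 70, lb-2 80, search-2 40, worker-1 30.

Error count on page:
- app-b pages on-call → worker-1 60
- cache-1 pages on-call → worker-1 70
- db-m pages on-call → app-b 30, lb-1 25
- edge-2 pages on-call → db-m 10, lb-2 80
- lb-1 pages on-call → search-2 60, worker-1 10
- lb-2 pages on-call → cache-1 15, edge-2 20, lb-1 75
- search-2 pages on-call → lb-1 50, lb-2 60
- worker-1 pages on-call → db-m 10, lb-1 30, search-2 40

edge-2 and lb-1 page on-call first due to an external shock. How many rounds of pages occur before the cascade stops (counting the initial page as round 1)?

2

Round 1 — edge-2, lb-1 page on-call (initial).
  db-m: +10 → 10 < 40
  lb-2: +80 → 80 ≥ 80
  search-2: +60 → 60 ≥ 40
  worker-1: +10 → 10 < 30
Round 2 — lb-2, search-2 page on-call.
  cache-1: +15 → 15 < 40
No further pages.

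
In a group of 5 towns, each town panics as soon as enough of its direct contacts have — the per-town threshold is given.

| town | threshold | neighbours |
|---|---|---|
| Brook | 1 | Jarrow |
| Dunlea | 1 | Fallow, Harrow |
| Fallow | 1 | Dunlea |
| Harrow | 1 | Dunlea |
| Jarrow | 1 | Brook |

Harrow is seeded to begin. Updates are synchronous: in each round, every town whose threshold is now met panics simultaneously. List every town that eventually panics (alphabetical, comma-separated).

Dunlea, Fallow, Harrow

Round 1 — Harrow panics (initial).
Round 2 — checking thresholds:
  Dunlea: 1 of 2 neighbours ≥ 1, panics.
Round 3 — checking thresholds:
  Fallow: 1 of 1 neighbours ≥ 1, panics.
Round 4 — no new panics; cascade stops.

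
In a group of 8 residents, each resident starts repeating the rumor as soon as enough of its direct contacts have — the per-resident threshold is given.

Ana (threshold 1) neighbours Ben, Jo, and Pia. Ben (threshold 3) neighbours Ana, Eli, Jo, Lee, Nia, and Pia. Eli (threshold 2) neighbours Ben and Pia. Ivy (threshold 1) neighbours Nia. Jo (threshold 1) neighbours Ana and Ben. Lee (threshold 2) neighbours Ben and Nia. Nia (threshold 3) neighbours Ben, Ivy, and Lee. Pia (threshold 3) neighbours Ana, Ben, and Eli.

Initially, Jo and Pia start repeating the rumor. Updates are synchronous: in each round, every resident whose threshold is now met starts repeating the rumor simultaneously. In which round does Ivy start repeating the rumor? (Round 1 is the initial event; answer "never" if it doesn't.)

Round 1 — Jo, Pia start repeating the rumor (initial).
Round 2 — checking thresholds:
  Ana: 2 of 3 neighbours ≥ 1, starts repeating the rumor.
  Ben: 2 of 6 neighbours < 3, below threshold.
  Eli: 1 of 2 neighbours < 2, below threshold.
Round 3 — checking thresholds:
  Ben: 3 of 6 neighbours ≥ 3, starts repeating the rumor.
  Eli: 1 of 2 neighbours < 2, below threshold.
Round 4 — checking thresholds:
  Eli: 2 of 2 neighbours ≥ 2, starts repeating the rumor.
  Lee: 1 of 2 neighbours < 2, below threshold.
  Nia: 1 of 3 neighbours < 3, below threshold.
Round 5 — no new spreads; cascade stops.

never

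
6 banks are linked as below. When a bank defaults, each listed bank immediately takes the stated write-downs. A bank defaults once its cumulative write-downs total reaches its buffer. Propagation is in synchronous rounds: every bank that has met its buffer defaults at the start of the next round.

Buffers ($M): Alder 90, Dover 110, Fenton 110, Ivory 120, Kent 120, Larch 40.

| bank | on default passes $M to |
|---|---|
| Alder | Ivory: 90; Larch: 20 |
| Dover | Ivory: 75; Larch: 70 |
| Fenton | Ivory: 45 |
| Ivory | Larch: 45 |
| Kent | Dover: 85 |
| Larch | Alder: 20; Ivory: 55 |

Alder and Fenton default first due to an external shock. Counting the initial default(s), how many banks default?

Round 1 — Alder, Fenton default (initial).
  Ivory: +90+45 → 135 ≥ 120
  Larch: +20 → 20 < 40
Round 2 — Ivory defaults.
  Larch: +45 → 65 ≥ 40
Round 3 — Larch defaults.
No further defaults.

4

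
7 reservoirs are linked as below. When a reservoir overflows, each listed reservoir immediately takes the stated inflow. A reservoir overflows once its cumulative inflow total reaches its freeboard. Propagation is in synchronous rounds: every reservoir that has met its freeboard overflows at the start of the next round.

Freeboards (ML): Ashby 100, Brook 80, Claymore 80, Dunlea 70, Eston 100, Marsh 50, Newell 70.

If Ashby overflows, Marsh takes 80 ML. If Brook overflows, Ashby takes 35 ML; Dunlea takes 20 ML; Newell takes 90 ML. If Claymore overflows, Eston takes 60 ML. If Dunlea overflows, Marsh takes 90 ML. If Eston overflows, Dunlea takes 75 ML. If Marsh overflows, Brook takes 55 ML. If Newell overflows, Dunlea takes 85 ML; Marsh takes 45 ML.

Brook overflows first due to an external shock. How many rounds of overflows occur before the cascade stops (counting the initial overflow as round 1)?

Round 1 — Brook overflows (initial).
  Ashby: +35 → 35 < 100
  Dunlea: +20 → 20 < 70
  Newell: +90 → 90 ≥ 70
Round 2 — Newell overflows.
  Dunlea: +85 → 105 ≥ 70
  Marsh: +45 → 45 < 50
Round 3 — Dunlea overflows.
  Marsh: +90 → 135 ≥ 50
Round 4 — Marsh overflows.
No further overflows.

4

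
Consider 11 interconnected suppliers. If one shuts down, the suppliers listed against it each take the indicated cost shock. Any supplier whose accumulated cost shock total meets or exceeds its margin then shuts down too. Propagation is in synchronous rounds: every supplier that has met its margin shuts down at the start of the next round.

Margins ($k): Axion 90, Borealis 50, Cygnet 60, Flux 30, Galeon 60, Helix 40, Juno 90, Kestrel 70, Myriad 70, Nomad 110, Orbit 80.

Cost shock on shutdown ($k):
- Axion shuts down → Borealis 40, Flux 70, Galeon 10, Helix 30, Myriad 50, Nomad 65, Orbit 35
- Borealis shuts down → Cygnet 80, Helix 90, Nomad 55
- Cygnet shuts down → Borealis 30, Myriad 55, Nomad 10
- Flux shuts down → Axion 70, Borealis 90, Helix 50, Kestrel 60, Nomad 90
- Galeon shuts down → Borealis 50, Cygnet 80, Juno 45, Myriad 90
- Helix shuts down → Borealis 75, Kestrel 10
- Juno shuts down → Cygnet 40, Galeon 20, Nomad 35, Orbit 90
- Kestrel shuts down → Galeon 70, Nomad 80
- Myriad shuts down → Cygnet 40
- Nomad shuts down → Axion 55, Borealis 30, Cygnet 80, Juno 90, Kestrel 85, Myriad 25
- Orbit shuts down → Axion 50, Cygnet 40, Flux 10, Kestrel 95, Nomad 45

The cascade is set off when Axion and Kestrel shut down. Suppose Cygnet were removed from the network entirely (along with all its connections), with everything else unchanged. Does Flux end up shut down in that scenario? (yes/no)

With Cygnet removed:
Round 1 — Axion, Kestrel shut down (initial).
  Borealis: +40 → 40 < 50
  Flux: +70 → 70 ≥ 30
  Galeon: +10+70 → 80 ≥ 60
  Helix: +30 → 30 < 40
  Myriad: +50 → 50 < 70
  Nomad: +65+80 → 145 ≥ 110
  Orbit: +35 → 35 < 80
Round 2 — Flux, Galeon, Nomad shut down.
  Borealis: +90+50+30 → 210 ≥ 50
  Helix: +50 → 80 ≥ 40
  Juno: +45+90 → 135 ≥ 90
  Myriad: +90+25 → 165 ≥ 70
Round 3 — Borealis, Helix, Juno, Myriad shut down.
  Orbit: +90 → 125 ≥ 80
Round 4 — Orbit shuts down.
No further shutdowns.

yes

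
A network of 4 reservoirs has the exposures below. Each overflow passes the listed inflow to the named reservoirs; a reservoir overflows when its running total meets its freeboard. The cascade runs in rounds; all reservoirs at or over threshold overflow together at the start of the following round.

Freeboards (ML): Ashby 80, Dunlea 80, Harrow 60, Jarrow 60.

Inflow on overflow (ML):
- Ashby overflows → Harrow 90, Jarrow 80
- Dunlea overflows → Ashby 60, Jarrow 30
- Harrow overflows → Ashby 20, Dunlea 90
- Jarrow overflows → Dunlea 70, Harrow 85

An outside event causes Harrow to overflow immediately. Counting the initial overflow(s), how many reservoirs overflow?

4

Round 1 — Harrow overflows (initial).
  Ashby: +20 → 20 < 80
  Dunlea: +90 → 90 ≥ 80
Round 2 — Dunlea overflows.
  Ashby: +60 → 80 ≥ 80
  Jarrow: +30 → 30 < 60
Round 3 — Ashby overflows.
  Jarrow: +80 → 110 ≥ 60
Round 4 — Jarrow overflows.
No further overflows.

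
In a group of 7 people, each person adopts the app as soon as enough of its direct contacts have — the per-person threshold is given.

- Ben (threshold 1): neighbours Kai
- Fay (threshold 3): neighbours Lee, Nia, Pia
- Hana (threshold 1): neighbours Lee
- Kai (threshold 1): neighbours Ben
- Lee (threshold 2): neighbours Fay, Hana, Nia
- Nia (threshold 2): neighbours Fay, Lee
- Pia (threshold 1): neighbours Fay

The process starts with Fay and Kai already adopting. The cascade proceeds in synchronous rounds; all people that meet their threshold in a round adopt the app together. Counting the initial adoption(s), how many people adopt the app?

4

Round 1 — Fay, Kai adopt the app (initial).
Round 2 — checking thresholds:
  Ben: 1 of 1 neighbours ≥ 1, adopts the app.
  Lee: 1 of 3 neighbours < 2, not yet.
  Nia: 1 of 2 neighbours < 2, not yet.
  Pia: 1 of 1 neighbours ≥ 1, adopts the app.
Round 3 — no new adoptions; cascade stops.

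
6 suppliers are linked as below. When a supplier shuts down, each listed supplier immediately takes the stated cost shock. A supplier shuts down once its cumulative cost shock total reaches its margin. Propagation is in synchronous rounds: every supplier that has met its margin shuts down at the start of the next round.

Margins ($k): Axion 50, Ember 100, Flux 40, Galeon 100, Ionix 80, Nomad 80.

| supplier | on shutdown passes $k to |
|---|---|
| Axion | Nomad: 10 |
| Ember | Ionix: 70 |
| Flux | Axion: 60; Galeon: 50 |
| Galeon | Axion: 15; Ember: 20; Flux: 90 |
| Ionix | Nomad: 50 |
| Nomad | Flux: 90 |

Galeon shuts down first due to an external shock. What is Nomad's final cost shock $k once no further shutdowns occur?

10

Round 1 — Galeon shuts down (initial).
  Axion: +15 → 15 < 50
  Ember: +20 → 20 < 100
  Flux: +90 → 90 ≥ 40
Round 2 — Flux shuts down.
  Axion: +60 → 75 ≥ 50
Round 3 — Axion shuts down.
  Nomad: +10 → 10 < 80
No further shutdowns.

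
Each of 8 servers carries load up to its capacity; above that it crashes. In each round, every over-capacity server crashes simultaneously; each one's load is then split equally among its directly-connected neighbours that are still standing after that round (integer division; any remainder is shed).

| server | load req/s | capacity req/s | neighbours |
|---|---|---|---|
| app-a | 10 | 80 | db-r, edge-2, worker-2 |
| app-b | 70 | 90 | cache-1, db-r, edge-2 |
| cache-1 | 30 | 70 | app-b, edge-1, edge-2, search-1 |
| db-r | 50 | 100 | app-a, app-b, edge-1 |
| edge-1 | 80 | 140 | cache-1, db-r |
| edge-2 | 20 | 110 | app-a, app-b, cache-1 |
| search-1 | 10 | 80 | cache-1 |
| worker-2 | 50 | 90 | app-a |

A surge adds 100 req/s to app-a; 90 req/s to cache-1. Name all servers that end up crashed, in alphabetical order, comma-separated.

app-a, app-b, cache-1, db-r, edge-1, edge-2

Round 1 — app-a at 110 > 80; cache-1 at 120 > 70. app-a, cache-1 crash.
  app-a sheds 110 req/s to db-r, edge-2, worker-2: 36 each (2 lost).
    db-r: 50+36 = 86 ≤ 100
    edge-2: 20+36 = 56 ≤ 110
    worker-2: 50+36 = 86 ≤ 90
  cache-1 sheds 120 req/s to app-b, edge-1, edge-2, search-1: 30 each.
    app-b: 70+30 = 100 > 90
    edge-1: 80+30 = 110 ≤ 140
    edge-2: 56+30 = 86 ≤ 110
    search-1: 10+30 = 40 ≤ 80
Round 2 — app-b crashes.
  app-b sheds 100 req/s to db-r, edge-2: 50 each.
    db-r: 86+50 = 136 > 100
    edge-2: 86+50 = 136 > 110
Round 3 — db-r, edge-2 crash.
  db-r sheds 136 req/s to edge-1: 136 each.
    edge-1: 110+136 = 246 > 140
  edge-2 sheds 136 req/s: no online neighbours, lost.
Round 4 — edge-1 crashes.
  edge-1 sheds 246 req/s: no online neighbours, lost.
No further crashes.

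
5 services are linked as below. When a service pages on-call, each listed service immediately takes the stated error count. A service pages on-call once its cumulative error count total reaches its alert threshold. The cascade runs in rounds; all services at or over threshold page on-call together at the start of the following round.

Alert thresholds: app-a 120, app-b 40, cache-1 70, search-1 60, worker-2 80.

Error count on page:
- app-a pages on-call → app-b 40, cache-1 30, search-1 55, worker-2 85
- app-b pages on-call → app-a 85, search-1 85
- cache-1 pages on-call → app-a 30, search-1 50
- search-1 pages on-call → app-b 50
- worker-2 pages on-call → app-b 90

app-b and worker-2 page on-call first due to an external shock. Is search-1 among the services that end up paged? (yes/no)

Round 1 — app-b, worker-2 page on-call (initial).
  app-a: +85 → 85 < 120
  search-1: +85 → 85 ≥ 60
Round 2 — search-1 pages on-call.
No further pages.

yes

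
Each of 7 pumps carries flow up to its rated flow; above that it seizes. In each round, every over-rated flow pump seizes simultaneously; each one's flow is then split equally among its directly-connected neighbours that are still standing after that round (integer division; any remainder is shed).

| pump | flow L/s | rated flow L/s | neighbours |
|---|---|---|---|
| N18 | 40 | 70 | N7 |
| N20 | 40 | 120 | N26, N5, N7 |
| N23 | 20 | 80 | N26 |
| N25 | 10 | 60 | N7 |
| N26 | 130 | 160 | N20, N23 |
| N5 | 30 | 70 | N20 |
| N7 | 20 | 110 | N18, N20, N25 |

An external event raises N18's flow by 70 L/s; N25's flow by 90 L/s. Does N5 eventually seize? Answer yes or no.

yes

Round 1 — N18 at 110 > 70; N25 at 100 > 60. N18, N25 seize.
  N18 sheds 110 L/s to N7: 110 each.
    N7: 20+110 = 130 > 110
  N25 sheds 100 L/s to N7: 100 each.
    N7: 130+100 = 230 > 110
Round 2 — N7 seizes.
  N7 sheds 230 L/s to N20: 230 each.
    N20: 40+230 = 270 > 120
Round 3 — N20 seizes.
  N20 sheds 270 L/s to N26, N5: 135 each.
    N26: 130+135 = 265 > 160
    N5: 30+135 = 165 > 70
Round 4 — N26, N5 seize.
  N26 sheds 265 L/s to N23: 265 each.
    N23: 20+265 = 285 > 80
  N5 sheds 165 L/s: no online neighbours, lost.
Round 5 — N23 seizes.
  N23 sheds 285 L/s: no online neighbours, lost.
No further seizures.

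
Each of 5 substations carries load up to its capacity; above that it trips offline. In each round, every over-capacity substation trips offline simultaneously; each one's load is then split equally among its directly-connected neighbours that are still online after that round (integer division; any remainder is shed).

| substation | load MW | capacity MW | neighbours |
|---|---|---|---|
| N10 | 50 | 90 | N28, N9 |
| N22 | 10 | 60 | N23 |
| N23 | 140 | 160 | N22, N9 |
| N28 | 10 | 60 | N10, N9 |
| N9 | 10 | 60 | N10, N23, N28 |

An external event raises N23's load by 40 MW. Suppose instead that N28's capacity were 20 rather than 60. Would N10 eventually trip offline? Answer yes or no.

With N28's capacity at 20:
Round 1 — N23 at 180 > 160. N23 trips offline.
  N23 sheds 180 MW to N22, N9: 90 each.
    N22: 10+90 = 100 > 60
    N9: 10+90 = 100 > 60
Round 2 — N22, N9 trip offline.
  N22 sheds 100 MW: no online neighbours, lost.
  N9 sheds 100 MW to N10, N28: 50 each.
    N10: 50+50 = 100 > 90
    N28: 10+50 = 60 > 20
Round 3 — N10, N28 trip offline.
  N10 sheds 100 MW: no online neighbours, lost.
  N28 sheds 60 MW: no online neighbours, lost.
No further trips.

yes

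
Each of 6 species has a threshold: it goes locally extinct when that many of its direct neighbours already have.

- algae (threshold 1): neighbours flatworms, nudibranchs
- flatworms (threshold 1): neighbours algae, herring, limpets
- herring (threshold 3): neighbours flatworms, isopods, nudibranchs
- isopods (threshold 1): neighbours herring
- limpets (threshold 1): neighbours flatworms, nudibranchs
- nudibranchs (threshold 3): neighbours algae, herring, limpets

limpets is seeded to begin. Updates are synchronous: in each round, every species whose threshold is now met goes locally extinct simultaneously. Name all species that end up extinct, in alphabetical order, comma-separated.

Round 1 — limpets goes locally extinct (initial).
Round 2 — checking thresholds:
  flatworms: 1 of 3 neighbours ≥ 1, goes locally extinct.
  nudibranchs: 1 of 3 neighbours < 3, not yet.
Round 3 — checking thresholds:
  algae: 1 of 2 neighbours ≥ 1, goes locally extinct.
  herring: 1 of 3 neighbours < 3, not yet.
  nudibranchs: 1 of 3 neighbours < 3, not yet.
Round 4 — no new extinctions; cascade stops.

algae, flatworms, limpets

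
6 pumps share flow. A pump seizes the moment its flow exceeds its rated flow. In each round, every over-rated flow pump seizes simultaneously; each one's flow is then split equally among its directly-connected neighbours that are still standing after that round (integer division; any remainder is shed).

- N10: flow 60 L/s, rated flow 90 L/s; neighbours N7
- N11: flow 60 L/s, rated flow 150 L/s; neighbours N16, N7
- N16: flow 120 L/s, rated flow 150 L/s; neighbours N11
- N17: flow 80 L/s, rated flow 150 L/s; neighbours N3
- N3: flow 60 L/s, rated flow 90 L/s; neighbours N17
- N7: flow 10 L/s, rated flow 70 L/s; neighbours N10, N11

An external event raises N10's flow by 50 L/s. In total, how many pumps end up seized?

4

Round 1 — N10 at 110 > 90. N10 seizes.
  N10 sheds 110 L/s to N7: 110 each.
    N7: 10+110 = 120 > 70
Round 2 — N7 seizes.
  N7 sheds 120 L/s to N11: 120 each.
    N11: 60+120 = 180 > 150
Round 3 — N11 seizes.
  N11 sheds 180 L/s to N16: 180 each.
    N16: 120+180 = 300 > 150
Round 4 — N16 seizes.
  N16 sheds 300 L/s: no online neighbours, lost.
No further seizures.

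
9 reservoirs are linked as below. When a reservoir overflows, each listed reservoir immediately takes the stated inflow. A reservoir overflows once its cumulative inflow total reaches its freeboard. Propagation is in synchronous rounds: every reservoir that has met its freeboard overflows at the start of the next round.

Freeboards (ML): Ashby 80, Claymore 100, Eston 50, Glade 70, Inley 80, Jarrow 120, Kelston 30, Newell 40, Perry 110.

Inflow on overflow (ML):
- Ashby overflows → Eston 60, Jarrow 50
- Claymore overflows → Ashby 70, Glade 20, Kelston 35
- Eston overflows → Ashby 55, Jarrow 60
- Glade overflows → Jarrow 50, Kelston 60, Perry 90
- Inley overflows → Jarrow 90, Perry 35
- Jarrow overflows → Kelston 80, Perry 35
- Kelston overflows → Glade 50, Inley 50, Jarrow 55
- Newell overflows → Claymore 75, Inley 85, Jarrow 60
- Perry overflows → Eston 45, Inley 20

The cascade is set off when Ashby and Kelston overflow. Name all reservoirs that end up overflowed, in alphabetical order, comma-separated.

Round 1 — Ashby, Kelston overflow (initial).
  Eston: +60 → 60 ≥ 50
  Glade: +50 → 50 < 70
  Inley: +50 → 50 < 80
  Jarrow: +50+55 → 105 < 120
Round 2 — Eston overflows.
  Jarrow: +60 → 165 ≥ 120
Round 3 — Jarrow overflows.
  Perry: +35 → 35 < 110
No further overflows.

Ashby, Eston, Jarrow, Kelston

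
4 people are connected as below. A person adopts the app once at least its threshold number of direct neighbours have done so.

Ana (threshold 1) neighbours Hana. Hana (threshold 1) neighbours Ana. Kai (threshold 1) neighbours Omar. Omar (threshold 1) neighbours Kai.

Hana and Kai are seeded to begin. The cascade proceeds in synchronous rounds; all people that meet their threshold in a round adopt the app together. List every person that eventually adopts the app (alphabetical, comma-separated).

Ana, Hana, Kai, Omar

Round 1 — Hana, Kai adopt the app (initial).
Round 2 — checking thresholds:
  Ana: 1 of 1 neighbours ≥ 1, adopts the app.
  Omar: 1 of 1 neighbours ≥ 1, adopts the app.
Round 3 — no new adoptions; cascade stops.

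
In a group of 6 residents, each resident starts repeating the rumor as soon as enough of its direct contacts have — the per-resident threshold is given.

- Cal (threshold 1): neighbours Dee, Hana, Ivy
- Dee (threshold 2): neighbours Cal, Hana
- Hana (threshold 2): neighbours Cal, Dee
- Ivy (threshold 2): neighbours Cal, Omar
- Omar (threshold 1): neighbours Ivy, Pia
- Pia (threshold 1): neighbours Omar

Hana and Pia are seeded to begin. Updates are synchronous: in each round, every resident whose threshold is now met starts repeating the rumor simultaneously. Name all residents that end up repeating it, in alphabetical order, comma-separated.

Cal, Dee, Hana, Ivy, Omar, Pia

Round 1 — Hana, Pia start repeating the rumor (initial).
Round 2 — checking thresholds:
  Cal: 1 of 3 neighbours ≥ 1, starts repeating the rumor.
  Dee: 1 of 2 neighbours < 2, not yet.
  Omar: 1 of 2 neighbours ≥ 1, starts repeating the rumor.
Round 3 — checking thresholds:
  Dee: 2 of 2 neighbours ≥ 2, starts repeating the rumor.
  Ivy: 2 of 2 neighbours ≥ 2, starts repeating the rumor.
Round 4 — no new spreads; cascade stops.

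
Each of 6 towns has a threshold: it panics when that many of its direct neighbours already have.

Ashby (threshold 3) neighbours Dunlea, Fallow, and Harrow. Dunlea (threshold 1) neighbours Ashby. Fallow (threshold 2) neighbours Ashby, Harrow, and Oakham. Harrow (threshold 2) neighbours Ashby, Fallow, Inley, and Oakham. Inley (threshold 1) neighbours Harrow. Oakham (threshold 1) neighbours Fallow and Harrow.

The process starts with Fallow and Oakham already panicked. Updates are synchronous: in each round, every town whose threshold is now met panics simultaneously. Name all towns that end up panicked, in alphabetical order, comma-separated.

Round 1 — Fallow, Oakham panic (initial).
Round 2 — checking thresholds:
  Ashby: 1 of 3 neighbours < 3, not yet.
  Harrow: 2 of 4 neighbours ≥ 2, panics.
Round 3 — checking thresholds:
  Ashby: 2 of 3 neighbours < 3, not yet.
  Inley: 1 of 1 neighbours ≥ 1, panics.
Round 4 — no new panics; cascade stops.

Fallow, Harrow, Inley, Oakham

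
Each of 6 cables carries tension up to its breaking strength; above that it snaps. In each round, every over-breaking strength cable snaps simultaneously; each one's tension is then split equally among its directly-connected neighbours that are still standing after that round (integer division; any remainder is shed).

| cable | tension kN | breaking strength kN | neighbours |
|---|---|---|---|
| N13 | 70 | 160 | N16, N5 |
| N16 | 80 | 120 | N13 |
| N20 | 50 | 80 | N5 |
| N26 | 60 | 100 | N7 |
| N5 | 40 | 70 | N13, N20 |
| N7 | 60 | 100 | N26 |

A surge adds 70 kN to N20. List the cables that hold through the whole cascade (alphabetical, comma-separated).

Round 1 — N20 at 120 > 80. N20 snaps.
  N20 sheds 120 kN to N5: 120 each.
    N5: 40+120 = 160 > 70
Round 2 — N5 snaps.
  N5 sheds 160 kN to N13: 160 each.
    N13: 70+160 = 230 > 160
Round 3 — N13 snaps.
  N13 sheds 230 kN to N16: 230 each.
    N16: 80+230 = 310 > 120
Round 4 — N16 snaps.
  N16 sheds 310 kN: no online neighbours, lost.
No further breaks.

N26, N7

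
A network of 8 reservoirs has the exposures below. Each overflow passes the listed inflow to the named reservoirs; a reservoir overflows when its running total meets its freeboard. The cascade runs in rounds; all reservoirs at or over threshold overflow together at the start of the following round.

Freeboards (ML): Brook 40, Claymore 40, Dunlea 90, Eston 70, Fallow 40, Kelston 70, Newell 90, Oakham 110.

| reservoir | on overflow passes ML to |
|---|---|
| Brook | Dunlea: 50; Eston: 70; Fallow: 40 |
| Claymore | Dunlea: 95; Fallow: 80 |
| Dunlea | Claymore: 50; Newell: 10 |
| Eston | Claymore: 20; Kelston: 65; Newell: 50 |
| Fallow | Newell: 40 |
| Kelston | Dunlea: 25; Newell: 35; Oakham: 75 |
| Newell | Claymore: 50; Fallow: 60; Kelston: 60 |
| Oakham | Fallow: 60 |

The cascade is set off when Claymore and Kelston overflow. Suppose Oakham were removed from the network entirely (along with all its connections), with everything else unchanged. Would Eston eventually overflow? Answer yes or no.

With Oakham removed:
Round 1 — Claymore, Kelston overflow (initial).
  Dunlea: +95+25 → 120 ≥ 90
  Fallow: +80 → 80 ≥ 40
  Newell: +35 → 35 < 90
Round 2 — Dunlea, Fallow overflow.
  Newell: +10+40 → 85 < 90
No further overflows.

no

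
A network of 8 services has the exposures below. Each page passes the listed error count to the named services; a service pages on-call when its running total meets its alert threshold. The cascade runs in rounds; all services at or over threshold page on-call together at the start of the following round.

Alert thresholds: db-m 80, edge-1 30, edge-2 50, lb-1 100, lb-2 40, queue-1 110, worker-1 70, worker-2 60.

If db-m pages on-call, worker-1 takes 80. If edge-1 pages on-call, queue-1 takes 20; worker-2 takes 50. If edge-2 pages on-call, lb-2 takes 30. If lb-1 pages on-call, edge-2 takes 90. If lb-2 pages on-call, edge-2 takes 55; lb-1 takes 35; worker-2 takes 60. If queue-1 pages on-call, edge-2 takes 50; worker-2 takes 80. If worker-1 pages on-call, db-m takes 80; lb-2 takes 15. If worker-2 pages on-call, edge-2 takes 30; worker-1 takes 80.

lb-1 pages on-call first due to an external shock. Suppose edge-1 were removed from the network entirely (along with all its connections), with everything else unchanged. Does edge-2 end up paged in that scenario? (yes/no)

yes

With edge-1 removed:
Round 1 — lb-1 pages on-call (initial).
  edge-2: +90 → 90 ≥ 50
Round 2 — edge-2 pages on-call.
  lb-2: +30 → 30 < 40
No further pages.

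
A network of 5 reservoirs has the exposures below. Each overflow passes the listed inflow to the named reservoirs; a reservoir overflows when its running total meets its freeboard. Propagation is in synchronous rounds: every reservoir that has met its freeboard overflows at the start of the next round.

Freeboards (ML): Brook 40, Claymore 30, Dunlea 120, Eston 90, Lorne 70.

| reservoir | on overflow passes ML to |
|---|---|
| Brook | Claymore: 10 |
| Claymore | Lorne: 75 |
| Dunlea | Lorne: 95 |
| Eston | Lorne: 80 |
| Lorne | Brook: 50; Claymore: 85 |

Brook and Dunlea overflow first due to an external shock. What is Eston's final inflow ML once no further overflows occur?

0

Round 1 — Brook, Dunlea overflow (initial).
  Claymore: +10 → 10 < 30
  Lorne: +95 → 95 ≥ 70
Round 2 — Lorne overflows.
  Claymore: +85 → 95 ≥ 30
Round 3 — Claymore overflows.
No further overflows.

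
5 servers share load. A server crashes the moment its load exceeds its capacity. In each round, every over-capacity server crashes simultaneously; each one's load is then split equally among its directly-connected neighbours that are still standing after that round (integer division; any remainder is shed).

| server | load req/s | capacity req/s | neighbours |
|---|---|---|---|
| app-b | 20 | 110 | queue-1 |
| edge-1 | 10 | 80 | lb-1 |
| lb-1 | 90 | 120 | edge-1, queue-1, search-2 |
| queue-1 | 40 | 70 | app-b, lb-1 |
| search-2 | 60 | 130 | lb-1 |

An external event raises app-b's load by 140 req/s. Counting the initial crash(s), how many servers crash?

Round 1 — app-b at 160 > 110. app-b crashes.
  app-b sheds 160 req/s to queue-1: 160 each.
    queue-1: 40+160 = 200 > 70
Round 2 — queue-1 crashes.
  queue-1 sheds 200 req/s to lb-1: 200 each.
    lb-1: 90+200 = 290 > 120
Round 3 — lb-1 crashes.
  lb-1 sheds 290 req/s to edge-1, search-2: 145 each.
    edge-1: 10+145 = 155 > 80
    search-2: 60+145 = 205 > 130
Round 4 — edge-1, search-2 crash.
  edge-1 sheds 155 req/s: no online neighbours, lost.
  search-2 sheds 205 req/s: no online neighbours, lost.
No further crashes.

5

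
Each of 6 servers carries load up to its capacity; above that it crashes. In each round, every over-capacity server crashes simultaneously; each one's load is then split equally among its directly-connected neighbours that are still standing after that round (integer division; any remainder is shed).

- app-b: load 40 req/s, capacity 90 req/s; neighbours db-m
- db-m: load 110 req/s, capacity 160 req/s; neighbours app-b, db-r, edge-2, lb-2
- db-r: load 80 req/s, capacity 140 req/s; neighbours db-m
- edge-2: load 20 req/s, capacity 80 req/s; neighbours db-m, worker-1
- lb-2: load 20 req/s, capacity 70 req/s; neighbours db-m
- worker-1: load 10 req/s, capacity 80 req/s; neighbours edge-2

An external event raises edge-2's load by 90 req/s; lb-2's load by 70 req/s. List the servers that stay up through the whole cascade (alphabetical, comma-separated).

worker-1

Round 1 — edge-2 at 110 > 80; lb-2 at 90 > 70. edge-2, lb-2 crash.
  edge-2 sheds 110 req/s to db-m, worker-1: 55 each.
    db-m: 110+55 = 165 > 160
    worker-1: 10+55 = 65 ≤ 80
  lb-2 sheds 90 req/s to db-m: 90 each.
    db-m: 165+90 = 255 > 160
Round 2 — db-m crashes.
  db-m sheds 255 req/s to app-b, db-r: 127 each (1 lost).
    app-b: 40+127 = 167 > 90
    db-r: 80+127 = 207 > 140
Round 3 — app-b, db-r crash.
  app-b sheds 167 req/s: no online neighbours, lost.
  db-r sheds 207 req/s: no online neighbours, lost.
No further crashes.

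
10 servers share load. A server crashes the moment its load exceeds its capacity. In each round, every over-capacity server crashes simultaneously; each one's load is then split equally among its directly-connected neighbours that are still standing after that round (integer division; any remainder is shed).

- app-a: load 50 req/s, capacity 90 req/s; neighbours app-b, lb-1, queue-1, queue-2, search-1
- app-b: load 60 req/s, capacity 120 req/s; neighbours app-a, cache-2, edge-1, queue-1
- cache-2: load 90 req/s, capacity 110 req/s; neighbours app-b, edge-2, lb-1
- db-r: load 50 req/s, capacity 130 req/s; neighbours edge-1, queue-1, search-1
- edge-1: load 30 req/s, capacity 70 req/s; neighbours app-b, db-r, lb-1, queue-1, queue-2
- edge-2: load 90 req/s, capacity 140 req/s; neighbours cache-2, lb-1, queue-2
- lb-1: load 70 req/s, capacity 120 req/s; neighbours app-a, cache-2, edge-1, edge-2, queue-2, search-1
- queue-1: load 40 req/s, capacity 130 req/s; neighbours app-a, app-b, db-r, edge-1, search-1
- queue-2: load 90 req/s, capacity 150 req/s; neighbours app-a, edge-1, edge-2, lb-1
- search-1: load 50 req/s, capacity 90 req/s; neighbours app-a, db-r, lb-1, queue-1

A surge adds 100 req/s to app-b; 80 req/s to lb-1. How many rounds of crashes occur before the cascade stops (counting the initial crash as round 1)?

Round 1 — app-b at 160 > 120; lb-1 at 150 > 120. app-b, lb-1 crash.
  app-b sheds 160 req/s to app-a, cache-2, edge-1, queue-1: 40 each.
    app-a: 50+40 = 90 ≤ 90
    cache-2: 90+40 = 130 > 110
    edge-1: 30+40 = 70 ≤ 70
    queue-1: 40+40 = 80 ≤ 130
  lb-1 sheds 150 req/s to app-a, cache-2, edge-1, edge-2, queue-2, search-1: 25 each.
    app-a: 90+25 = 115 > 90
    cache-2: 130+25 = 155 > 110
    edge-1: 70+25 = 95 > 70
    edge-2: 90+25 = 115 ≤ 140
    queue-2: 90+25 = 115 ≤ 150
    search-1: 50+25 = 75 ≤ 90
Round 2 — app-a, cache-2, edge-1 crash.
  app-a sheds 115 req/s to queue-1, queue-2, search-1: 38 each (1 lost).
    queue-1: 80+38 = 118 ≤ 130
    queue-2: 115+38 = 153 > 150
    search-1: 75+38 = 113 > 90
  cache-2 sheds 155 req/s to edge-2: 155 each.
    edge-2: 115+155 = 270 > 140
  edge-1 sheds 95 req/s to db-r, queue-1, queue-2: 31 each (2 lost).
    db-r: 50+31 = 81 ≤ 130
    queue-1: 118+31 = 149 > 130
    queue-2: 153+31 = 184 > 150
Round 3 — edge-2, queue-1, queue-2, search-1 crash.
  edge-2 sheds 270 req/s: no online neighbours, lost.
  queue-1 sheds 149 req/s to db-r: 149 each.
    db-r: 81+149 = 230 > 130
  queue-2 sheds 184 req/s: no online neighbours, lost.
  search-1 sheds 113 req/s to db-r: 113 each.
    db-r: 230+113 = 343 > 130
Round 4 — db-r crashes.
  db-r sheds 343 req/s: no online neighbours, lost.
No further crashes.

4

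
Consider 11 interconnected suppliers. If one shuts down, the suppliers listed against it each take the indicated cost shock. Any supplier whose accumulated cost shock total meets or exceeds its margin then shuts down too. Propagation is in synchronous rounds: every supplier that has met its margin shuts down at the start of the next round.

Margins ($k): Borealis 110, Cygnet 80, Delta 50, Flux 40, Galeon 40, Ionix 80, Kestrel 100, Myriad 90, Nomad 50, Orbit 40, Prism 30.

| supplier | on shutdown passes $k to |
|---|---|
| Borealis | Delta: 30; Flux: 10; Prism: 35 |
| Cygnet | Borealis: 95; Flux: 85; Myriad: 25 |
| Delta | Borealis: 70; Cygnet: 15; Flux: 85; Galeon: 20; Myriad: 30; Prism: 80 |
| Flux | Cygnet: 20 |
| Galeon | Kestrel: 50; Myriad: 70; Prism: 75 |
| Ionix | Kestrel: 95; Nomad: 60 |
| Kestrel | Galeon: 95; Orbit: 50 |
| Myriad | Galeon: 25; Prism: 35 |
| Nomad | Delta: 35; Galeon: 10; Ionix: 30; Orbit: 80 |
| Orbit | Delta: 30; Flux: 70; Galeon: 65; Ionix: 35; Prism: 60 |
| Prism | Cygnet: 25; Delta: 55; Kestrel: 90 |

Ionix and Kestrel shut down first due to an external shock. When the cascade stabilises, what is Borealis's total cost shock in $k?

70

Round 1 — Ionix, Kestrel shut down (initial).
  Galeon: +95 → 95 ≥ 40
  Nomad: +60 → 60 ≥ 50
  Orbit: +50 → 50 ≥ 40
Round 2 — Galeon, Nomad, Orbit shut down.
  Delta: +35+30 → 65 ≥ 50
  Flux: +70 → 70 ≥ 40
  Myriad: +70 → 70 < 90
  Prism: +75+60 → 135 ≥ 30
Round 3 — Delta, Flux, Prism shut down.
  Borealis: +70 → 70 < 110
  Cygnet: +15+20+25 → 60 < 80
  Myriad: +30 → 100 ≥ 90
Round 4 — Myriad shuts down.
No further shutdowns.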